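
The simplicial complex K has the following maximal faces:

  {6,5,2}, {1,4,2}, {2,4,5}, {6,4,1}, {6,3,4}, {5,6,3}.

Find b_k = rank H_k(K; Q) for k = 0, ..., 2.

b_0 = 1, b_1 = 1, b_2 = 0.

We work with the vertex ordering 1 < 2 < 3 < 4 < 5 < 6. The simplices of K, each written with vertices in increasing order, are:

  0-simplices (6): [1], [2], [3], [4], [5], [6]
  1-simplices (12): [1,2], [1,4], [1,6], [2,4], [2,5], [2,6], [3,4], [3,5], [3,6], [4,5], [4,6], [5,6]
  2-simplices (6): [1,2,4], [1,4,6], [2,4,5], [2,5,6], [3,4,6], [3,5,6]

so the chain groups are C_0 ≅ Z^6, C_1 ≅ Z^12, C_2 ≅ Z^6.

Boundary ∂_1: C_1 → C_0 maps an edge to its endpoints' difference, ∂[p,q] = q − p. For instance
  ∂[2,5] = [5] − [2].
As a 6×12 matrix over Z this has rank 5, with invariant factors (1,1,1,1,1).

Boundary ∂_2: C_2 → C_1 acts by ∂[p,q,r] = [q,r] − [p,r] + [p,q]. For instance
  ∂[3,5,6] = [5,6] − [3,6] + [3,5],
  ∂[2,4,5] = [4,5] − [2,5] + [2,4].
This gives a 12×6 integer matrix of rank 6; reducing to Smith normal form yields diagonal entries (1,1,1,1,1,1).

Computing H_k = (kernel of ∂_k) / (image of ∂_{k+1}):

  H_0: rank C_0 − rank ∂_1 = 6 − 5 = 1, and the invariant factors of ∂_1 are all 1, so H_0 ≅ Z.
  H_1: rank ker ∂_1 − rank ∂_2 = (12 − 5) − 6 = 1, and the invariant factors of ∂_2 are all 1, so H_1 ≅ Z.
  H_2: rank ker ∂_2 − rank ∂_3 = (6 − 6) − 0 = 0, and there is no ∂_3, so H_2 ≅ 0.

As a check, the Euler characteristic is 6 − 12 + 6 = 0, which agrees with 1 − 1 + 0 = 0.
(K is a triangulation of the cylinder S^1 x I.)

Hence the Betti numbers are b_0 = 1, b_1 = 1, b_2 = 0.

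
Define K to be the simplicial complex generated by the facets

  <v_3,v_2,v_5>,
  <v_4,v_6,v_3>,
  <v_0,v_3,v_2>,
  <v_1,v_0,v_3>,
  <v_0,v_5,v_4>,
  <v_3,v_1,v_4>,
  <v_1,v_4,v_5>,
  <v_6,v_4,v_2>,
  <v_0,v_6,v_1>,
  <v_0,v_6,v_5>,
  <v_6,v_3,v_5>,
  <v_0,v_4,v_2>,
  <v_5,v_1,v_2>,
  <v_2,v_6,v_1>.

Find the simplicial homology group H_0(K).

H_0 ≅ Z.

K has 7 vertices, 21 edges, 14 triangles.
rank ∂_0 = 0, rank ∂_1 = 6 ⇒ b_0 = 7 − 0 − 6 = 1; all invariant factors of ∂_1 are 1 so no torsion. So H_0 ≅ Z.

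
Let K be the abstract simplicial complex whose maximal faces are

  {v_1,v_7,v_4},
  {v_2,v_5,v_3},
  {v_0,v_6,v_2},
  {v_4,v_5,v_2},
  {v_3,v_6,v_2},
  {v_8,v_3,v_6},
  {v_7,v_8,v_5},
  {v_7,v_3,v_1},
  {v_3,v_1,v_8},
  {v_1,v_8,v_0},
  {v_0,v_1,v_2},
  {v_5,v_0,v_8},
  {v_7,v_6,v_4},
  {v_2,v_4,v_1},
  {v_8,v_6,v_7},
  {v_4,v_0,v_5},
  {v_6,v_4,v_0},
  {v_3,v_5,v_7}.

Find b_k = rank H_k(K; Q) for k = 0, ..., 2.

Take the total order v_0 < v_1 < v_2 < v_3 < v_4 < v_5 < v_6 < v_7 < v_8 on the vertex set. Then K (dimension 2) consists of the simplices:

  0-simplices (9): [v_0], [v_1], [v_2], [v_3], [v_4], [v_5], [v_6], [v_7], [v_8]
  1-simplices (27): (27 of them)
  2-simplices (18): (18 of them)

Hence C_0 ≅ Z^9, C_1 ≅ Z^27, C_2 ≅ Z^18.

∂_1: C_1 → C_0 is given by ∂[p,q] = [q] − [p]. For instance
  ∂[v_4,v_7] = [v_7] − [v_4].
The resulting 9×27 matrix has rank 8, and its Smith normal form has invariant factors (1,1,1,1,1,1,1,1).

Boundary ∂_2: C_2 → C_1 sends each 2-simplex [p,q,r] to [q,r] − [p,r] + [p,q]. For instance
  ∂[v_2,v_3,v_5] = [v_3,v_5] − [v_2,v_5] + [v_2,v_3],
  ∂[v_0,v_1,v_8] = [v_1,v_8] − [v_0,v_8] + [v_0,v_1].
As a 27×18 matrix over Z this has rank 18, with invariant factors (1,1,1,1,1,1,1,1,1,1,1,1,1,1,1,1,1,2).

From H_k ≅ ker(∂_k) / im(∂_{k+1}) we obtain:

  H_0: rank C_0 − rank ∂_1 = 9 − 8 = 1, and the invariant factors of ∂_1 are all 1, so H_0 ≅ Z.
  H_1: rank ker ∂_1 − rank ∂_2 = (27 − 8) − 18 = 1, and ∂_2 has invariant factor 2 > 1, so H_1 ≅ Z × Z/2.
  H_2: rank ker ∂_2 − rank ∂_3 = (18 − 18) − 0 = 0, and there is no ∂_3, so H_2 ≅ 0.

As a check, the Euler characteristic is 9 − 27 + 18 = 0, which agrees with 1 − 1 + 0 = 0.

Hence the Betti numbers are b_0 = 1, b_1 = 1, b_2 = 0.

b_0 = 1, b_1 = 1, b_2 = 0.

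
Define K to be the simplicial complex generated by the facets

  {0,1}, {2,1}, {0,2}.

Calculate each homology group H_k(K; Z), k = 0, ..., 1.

Fix the vertex order 0 < 1 < 2 and write every simplex with vertices in increasing order. Then dim K = 1 and the simplices of K are:

  0-simplices (3): [0], [1], [2]
  1-simplices (3): [0,1], [0,2], [1,2]

giving chain groups C_0 ≅ Z^3, C_1 ≅ Z^3.

∂_1: C_1 → C_0 maps an edge to its endpoints' difference, ∂[p,q] = q − p. For instance
  ∂[0,2] = [2] − [0].
The 3×3 boundary matrix has rank 2 and Smith normal form diag(1,1).

From H_k ≅ ker(∂_k) / im(∂_{k+1}) we obtain:

  H_0: rank C_0 − rank ∂_1 = 3 − 2 = 1, and the invariant factors of ∂_1 are all 1, so H_0 = Z.
  H_1: rank ker ∂_1 − rank ∂_2 = (3 − 2) − 0 = 1, and there is no ∂_2, so H_1 = Z.

As a check, the Euler characteristic is 3 − 3 = 0, which agrees with 1 − 1 = 0.

H_0 = Z,  H_1 = Z.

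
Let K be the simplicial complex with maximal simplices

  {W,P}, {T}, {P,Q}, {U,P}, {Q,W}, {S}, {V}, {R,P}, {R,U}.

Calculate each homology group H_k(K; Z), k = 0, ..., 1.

H_0 = Z^4,  H_1 = Z^2.

Order the vertices as P < Q < R < S < T < U < V < W. Listing each simplex with vertices in this order, K has dimension 1 with simplices:

  0-simplices (8): P, Q, R, S, T, U, V, W
  1-simplices (6): PQ, PR, PU, PW, QW, RU

giving chain groups C_0 ≅ Z^8, C_1 ≅ Z^6.

∂_1: C_1 → C_0 sends each edge [p,q] (with p < q) to q − p. For instance
  ∂PW = W − P.
This gives a 8×6 integer matrix of rank 4; reducing to Smith normal form yields diagonal entries (1,1,1,1).

Now H_k = ker ∂_k / im ∂_{k+1}, so:

  H_0: rank C_0 − rank ∂_1 = 8 − 4 = 4, and the invariant factors of ∂_1 are all 1, so H_0 ≅ Z^4.
  H_1: rank ker ∂_1 − rank ∂_2 = (6 − 4) − 0 = 2, and there is no ∂_2, so H_1 ≅ Z^2.

As a check, the Euler characteristic is 8 − 6 = 2, which agrees with 4 − 2 = 2.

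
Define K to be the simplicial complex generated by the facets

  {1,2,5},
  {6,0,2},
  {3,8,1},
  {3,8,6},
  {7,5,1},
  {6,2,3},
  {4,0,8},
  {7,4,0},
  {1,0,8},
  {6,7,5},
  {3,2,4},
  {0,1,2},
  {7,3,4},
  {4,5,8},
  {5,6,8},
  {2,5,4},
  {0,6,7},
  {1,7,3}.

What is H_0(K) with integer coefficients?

Order the vertices as 0 < 1 < 2 < 3 < 4 < 5 < 6 < 7 < 8. Listing each simplex with vertices in this order, K has dimension 2 with simplices:

  0-simplices (9): [0], [1], [2], [3], [4], [5], [6], [7], [8]
  1-simplices (27): (27 of them)
  2-simplices (18): [0,1,2], [0,1,8], [0,2,6], [0,4,7], [0,4,8], [0,6,7], [1,2,5], [1,3,7], [1,3,8], [1,5,7], [2,3,4], [2,3,6], [2,4,5], [3,4,7], [3,6,8], [4,5,8], [5,6,7], [5,6,8]

so the chain groups are C_0 ≅ Z^9, C_1 ≅ Z^27, C_2 ≅ Z^18.

∂_1: C_1 → C_0 sends each edge [p,q] (with p < q) to q − p. For instance
  ∂[2,6] = [6] − [2].
As a 9×27 matrix over Z this has rank 8, with invariant factors (1,1,1,1,1,1,1,1).

∂_2: C_2 → C_1 maps a triangle to the signed sum of its edges. For instance
  ∂[0,4,7] = [4,7] − [0,7] + [0,4],
  ∂[3,4,7] = [4,7] − [3,7] + [3,4].
The resulting 27×18 matrix has rank 17, and its Smith normal form has invariant factors (1,1,1,1,1,1,1,1,1,1,1,1,1,1,1,1,1).

Reading off H_k = ker ∂_k / im ∂_{k+1}:

  H_0: rank C_0 − rank ∂_1 = 9 − 8 = 1, and the invariant factors of ∂_1 are all 1, so H_0 ≅ Z.

(K is a triangulation of the torus T^2.)

H_0 = Z.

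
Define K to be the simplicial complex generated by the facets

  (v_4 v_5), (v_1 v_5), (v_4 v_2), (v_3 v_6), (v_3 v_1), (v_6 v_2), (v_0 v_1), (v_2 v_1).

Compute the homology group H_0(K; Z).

H_0 = Z.

Order the vertices as v_0 < v_1 < v_2 < v_3 < v_4 < v_5 < v_6. Listing each simplex with vertices in this order, K has dimension 1 with simplices:

  0-simplices (7): [v_0], [v_1], [v_2], [v_3], [v_4], [v_5], [v_6]
  1-simplices (8): [v_0,v_1], [v_1,v_2], [v_1,v_3], [v_1,v_5], [v_2,v_4], [v_2,v_6], [v_3,v_6], [v_4,v_5]

Hence C_0 ≅ Z^7, C_1 ≅ Z^8.

∂_1: C_1 → C_0 sends each edge [p,q] (with p < q) to q − p. For instance
  ∂[v_0,v_1] = [v_1] − [v_0].
The 7×8 boundary matrix has rank 6 and Smith normal form diag(1,1,1,1,1,1).

Computing H_k = (kernel of ∂_k) / (image of ∂_{k+1}):

  H_0: rank C_0 − rank ∂_1 = 7 − 6 = 1, and the invariant factors of ∂_1 are all 1, so H_0 ≅ Z.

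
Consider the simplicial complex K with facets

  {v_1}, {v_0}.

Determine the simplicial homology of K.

Take the total order v_0 < v_1 on the vertex set. Then K (dimension 0) consists of the simplices:

  0-simplices (2): [v_0], [v_1]

so the chain groups are C_0 ≅ Z^2.

Computing H_k = (kernel of ∂_k) / (image of ∂_{k+1}):

  H_0: rank C_0 − rank ∂_1 = 2 − 0 = 2, and there is no ∂_1, so H_0 = Z^2.

(K is a triangulation of a set of 2 points.)

H_0 = Z^2.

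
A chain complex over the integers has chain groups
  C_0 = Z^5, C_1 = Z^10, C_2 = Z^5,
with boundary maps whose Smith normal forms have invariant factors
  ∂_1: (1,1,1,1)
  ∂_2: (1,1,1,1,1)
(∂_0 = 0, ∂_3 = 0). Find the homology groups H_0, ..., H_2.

H_0 ≅ Z,  H_1 ≅ Z,  H_2 = 0.

H_0: b_0 = 5 − 0 − 4 = 1; torsion from ∂_1 factors > 1: none. So H_0 ≅ Z.
H_1: b_1 = 10 − 4 − 5 = 1; torsion from ∂_2 factors > 1: none. So H_1 ≅ Z.
H_2: b_2 = 5 − 5 − 0 = 0; torsion from ∂_3 factors > 1: none. So H_2 ≅ 0.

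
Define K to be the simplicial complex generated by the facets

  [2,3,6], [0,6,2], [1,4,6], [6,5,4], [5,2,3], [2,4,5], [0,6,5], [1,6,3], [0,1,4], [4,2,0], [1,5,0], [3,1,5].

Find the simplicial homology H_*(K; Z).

We work with the vertex ordering 0 < 1 < 2 < 3 < 4 < 5 < 6. The simplices of K, each written with vertices in increasing order, are:

  0-simplices (7): [0], [1], [2], [3], [4], [5], [6]
  1-simplices (18): [0,1], [0,2], [0,4], [0,5], [0,6], [1,3], [1,4], [1,5], [1,6], [2,3], [2,4], [2,5], [2,6], [3,5], [3,6], [4,5], [4,6], [5,6]
  2-simplices (12): [0,1,4], [0,1,5], [0,2,4], [0,2,6], [0,5,6], [1,3,5], [1,3,6], [1,4,6], [2,3,5], [2,3,6], [2,4,5], [4,5,6]

so the chain groups are C_0 ≅ Z^7, C_1 ≅ Z^18, C_2 ≅ Z^12.

∂_1: C_1 → C_0 is given by ∂[p,q] = [q] − [p].
As a 7×18 matrix over Z this has rank 6, with invariant factors (1,1,1,1,1,1).

∂_2: C_2 → C_1 sends each 2-simplex [p,q,r] to [q,r] − [p,r] + [p,q]. For instance
  ∂[0,2,4] = [2,4] − [0,4] + [0,2],
  ∂[1,4,6] = [4,6] − [1,6] + [1,4].
The resulting 18×12 matrix has rank 12, and its Smith normal form has invariant factors (1,1,1,1,1,1,1,1,1,1,1,2).

From H_k ≅ ker(∂_k) / im(∂_{k+1}) we obtain:

  H_0: rank C_0 − rank ∂_1 = 7 − 6 = 1, and the invariant factors of ∂_1 are all 1, so H_0 ≅ Z.
  H_1: rank ker ∂_1 − rank ∂_2 = (18 − 6) − 12 = 0, and ∂_2 has invariant factor 2 > 1, so H_1 ≅ Z/2.
  H_2: rank ker ∂_2 − rank ∂_3 = (12 − 12) − 0 = 0, and there is no ∂_3, so H_2 ≅ 0.

As a check, the Euler characteristic is 7 − 18 + 12 = 1, which agrees with 1 − 0 + 0 = 1.
(K is a triangulation of the real projective plane RP^2.)

H_0 ≅ Z,  H_1 ≅ Z/2,  H_2 = 0.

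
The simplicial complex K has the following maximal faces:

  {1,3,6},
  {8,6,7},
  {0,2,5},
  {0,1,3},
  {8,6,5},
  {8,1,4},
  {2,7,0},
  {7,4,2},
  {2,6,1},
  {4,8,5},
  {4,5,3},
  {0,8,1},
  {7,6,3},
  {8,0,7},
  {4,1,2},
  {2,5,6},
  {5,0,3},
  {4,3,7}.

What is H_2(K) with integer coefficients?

We work with the vertex ordering 0 < 1 < 2 < 3 < 4 < 5 < 6 < 7 < 8. The simplices of K, each written with vertices in increasing order, are:

  0-simplices (9): [0], [1], [2], [3], [4], [5], [6], [7], [8]
  1-simplices (27): (27 of them)
  2-simplices (18): [0,1,3], [0,1,8], [0,2,5], [0,2,7], [0,3,5], [0,7,8], [1,2,4], [1,2,6], [1,3,6], [1,4,8], [2,4,7], [2,5,6], [3,4,5], [3,4,7], [3,6,7], [4,5,8], [5,6,8], [6,7,8]

giving chain groups C_0 ≅ Z^9, C_1 ≅ Z^27, C_2 ≅ Z^18.

∂_1: C_1 → C_0 maps an edge to its endpoints' difference, ∂[p,q] = q − p.
The resulting 9×27 matrix has rank 8, and its Smith normal form has invariant factors (1,1,1,1,1,1,1,1).

Boundary ∂_2: C_2 → C_1 sends each 2-simplex [p,q,r] to [q,r] − [p,r] + [p,q]. For instance
  ∂[0,1,8] = [1,8] − [0,8] + [0,1],
  ∂[0,7,8] = [7,8] − [0,8] + [0,7].
The 27×18 boundary matrix has rank 17 and Smith normal form diag(1,1,1,1,1,1,1,1,1,1,1,1,1,1,1,1,1).

From H_k ≅ ker(∂_k) / im(∂_{k+1}) we obtain:

  H_2: rank ker ∂_2 − rank ∂_3 = (18 − 17) − 0 = 1, and there is no ∂_3, so H_2 ≅ Z.

H_2 ≅ Z.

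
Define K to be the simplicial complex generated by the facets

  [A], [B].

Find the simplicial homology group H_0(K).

K has 2 vertices.
rank ∂_0 = 0, rank ∂_1 = 0 ⇒ b_0 = 2 − 0 − 0 = 2. So H_0 = Z^2.

H_0 = Z^2.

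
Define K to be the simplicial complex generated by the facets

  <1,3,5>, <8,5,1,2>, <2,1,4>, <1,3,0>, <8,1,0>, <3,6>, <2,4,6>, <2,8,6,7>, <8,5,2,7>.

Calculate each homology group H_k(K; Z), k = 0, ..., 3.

H_0 ≅ Z,  H_1 ≅ Z,  H_2 = 0,  H_3 = 0.

Take the total order 0 < 1 < 2 < 3 < 4 < 5 < 6 < 7 < 8 on the vertex set. Then K (dimension 3) consists of the simplices:

  0-simplices (9): [0], [1], [2], [3], [4], [5], [6], [7], [8]
  1-simplices (21): [0,1], [0,3], [0,8], [1,2], [1,3], [1,4], [1,5], [1,8], [2,4], [2,5], [2,6], [2,7], [2,8], [3,5], [3,6], [4,6], [5,7], [5,8], [6,7], [6,8], [7,8]
  2-simplices (15): [0,1,3], [0,1,8], [1,2,4], [1,2,5], [1,2,8], [1,3,5], [1,5,8], [2,4,6], [2,5,7], [2,5,8], [2,6,7], [2,6,8], [2,7,8], [5,7,8], [6,7,8]
  3-simplices (3): [1,2,5,8], [2,5,7,8], [2,6,7,8]

giving chain groups C_0 ≅ Z^9, C_1 ≅ Z^21, C_2 ≅ Z^15, C_3 ≅ Z^3.

The boundary map ∂_1: C_1 → C_0 sends each edge [p,q] (with p < q) to q − p.
The resulting 9×21 matrix has rank 8, and its Smith normal form has invariant factors (1,1,1,1,1,1,1,1).

The boundary map ∂_2: C_2 → C_1 maps a triangle to the signed sum of its edges. For instance
  ∂[2,6,8] = [6,8] − [2,8] + [2,6],
  ∂[6,7,8] = [7,8] − [6,8] + [6,7].
The 21×15 boundary matrix has rank 12 and Smith normal form diag(1,1,1,1,1,1,1,1,1,1,1,1).

Boundary ∂_3: C_3 → C_2 sends each 3-simplex σ to the alternating sum Σ_i (−1)^i (σ with its i-th vertex removed). For instance
  ∂[2,6,7,8] = [6,7,8] − [2,7,8] + [2,6,8] − [2,6,7],
  ∂[2,5,7,8] = [5,7,8] − [2,7,8] + [2,5,8] − [2,5,7].
This gives a 15×3 integer matrix of rank 3; reducing to Smith normal form yields diagonal entries (1,1,1).

Now H_k = ker ∂_k / im ∂_{k+1}, so:

  H_0: rank C_0 − rank ∂_1 = 9 − 8 = 1, and the invariant factors of ∂_1 are all 1, so H_0 ≅ Z.
  H_1: rank ker ∂_1 − rank ∂_2 = (21 − 8) − 12 = 1, and the invariant factors of ∂_2 are all 1, so H_1 ≅ Z.
  H_2: rank ker ∂_2 − rank ∂_3 = (15 − 12) − 3 = 0, and the invariant factors of ∂_3 are all 1, so H_2 ≅ 0.
  H_3: rank ker ∂_3 − rank ∂_4 = (3 − 3) − 0 = 0, and there is no ∂_4, so H_3 ≅ 0.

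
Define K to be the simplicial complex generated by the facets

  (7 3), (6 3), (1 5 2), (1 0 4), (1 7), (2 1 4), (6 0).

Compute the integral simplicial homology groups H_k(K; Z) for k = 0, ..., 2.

H_0 ≅ Z,  H_1 ≅ Z,  H_2 = 0.

We work with the vertex ordering 0 < 1 < 2 < 3 < 4 < 5 < 6 < 7. The simplices of K, each written with vertices in increasing order, are:

  0-simplices (8): [0], [1], [2], [3], [4], [5], [6], [7]
  1-simplices (11): [0,1], [0,4], [0,6], [1,2], [1,4], [1,5], [1,7], [2,4], [2,5], [3,6], [3,7]
  2-simplices (3): [0,1,4], [1,2,4], [1,2,5]

so the chain groups are C_0 ≅ Z^8, C_1 ≅ Z^11, C_2 ≅ Z^3.

The boundary map ∂_1: C_1 → C_0 maps an edge to its endpoints' difference, ∂[p,q] = q − p.
As a 8×11 matrix over Z this has rank 7, with invariant factors (1,1,1,1,1,1,1).

The boundary map ∂_2: C_2 → C_1 maps a triangle to the signed sum of its edges. For instance
  ∂[1,2,4] = [2,4] − [1,4] + [1,2],
  ∂[1,2,5] = [2,5] − [1,5] + [1,2].
The 11×3 boundary matrix has rank 3 and Smith normal form diag(1,1,1).

Computing H_k = (kernel of ∂_k) / (image of ∂_{k+1}):

  H_0: rank C_0 − rank ∂_1 = 8 − 7 = 1, and the invariant factors of ∂_1 are all 1, so H_0 ≅ Z.
  H_1: rank ker ∂_1 − rank ∂_2 = (11 − 7) − 3 = 1, and the invariant factors of ∂_2 are all 1, so H_1 ≅ Z.
  H_2: rank ker ∂_2 − rank ∂_3 = (3 − 3) − 0 = 0, and there is no ∂_3, so H_2 ≅ 0.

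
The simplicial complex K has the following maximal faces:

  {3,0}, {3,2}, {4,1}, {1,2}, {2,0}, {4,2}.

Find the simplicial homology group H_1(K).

H_1 = Z^2.

We work with the vertex ordering 0 < 1 < 2 < 3 < 4. The simplices of K, each written with vertices in increasing order, are:

  0-simplices (5): [0], [1], [2], [3], [4]
  1-simplices (6): [0,2], [0,3], [1,2], [1,4], [2,3], [2,4]

Hence C_0 ≅ Z^5, C_1 ≅ Z^6.

The boundary map ∂_1: C_1 → C_0 maps an edge to its endpoints' difference, ∂[p,q] = q − p. For instance
  ∂[0,3] = [3] − [0].
The 5×6 boundary matrix has rank 4 and Smith normal form diag(1,1,1,1).

From H_k ≅ ker(∂_k) / im(∂_{k+1}) we obtain:

  H_1: rank ker ∂_1 − rank ∂_2 = (6 − 4) − 0 = 2, and there is no ∂_2, so H_1 = Z^2.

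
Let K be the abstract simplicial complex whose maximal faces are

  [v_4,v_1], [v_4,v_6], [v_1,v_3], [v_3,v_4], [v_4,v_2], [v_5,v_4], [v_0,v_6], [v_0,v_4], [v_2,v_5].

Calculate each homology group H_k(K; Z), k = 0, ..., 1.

Order the vertices as v_0 < v_1 < v_2 < v_3 < v_4 < v_5 < v_6. Listing each simplex with vertices in this order, K has dimension 1 with simplices:

  0-simplices (7): [v_0], [v_1], [v_2], [v_3], [v_4], [v_5], [v_6]
  1-simplices (9): [v_0,v_4], [v_0,v_6], [v_1,v_3], [v_1,v_4], [v_2,v_4], [v_2,v_5], [v_3,v_4], [v_4,v_5], [v_4,v_6]

so the chain groups are C_0 ≅ Z^7, C_1 ≅ Z^9.

∂_1: C_1 → C_0 sends each edge [p,q] (with p < q) to q − p. For instance
  ∂[v_2,v_4] = [v_4] − [v_2].
This gives a 7×9 integer matrix of rank 6; reducing to Smith normal form yields diagonal entries (1,1,1,1,1,1).

From H_k ≅ ker(∂_k) / im(∂_{k+1}) we obtain:

  H_0: rank C_0 − rank ∂_1 = 7 − 6 = 1, and the invariant factors of ∂_1 are all 1, so H_0 = Z.
  H_1: rank ker ∂_1 − rank ∂_2 = (9 − 6) − 0 = 3, and there is no ∂_2, so H_1 = Z^3.

H_0 ≅ Z,  H_1 ≅ Z^3.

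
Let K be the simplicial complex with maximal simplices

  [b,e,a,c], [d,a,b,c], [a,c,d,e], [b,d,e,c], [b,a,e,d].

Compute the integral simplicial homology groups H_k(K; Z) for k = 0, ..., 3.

Take the total order a < b < c < d < e on the vertex set. Then K (dimension 3) consists of the simplices:

  0-simplices (5): a, b, c, d, e
  1-simplices (10): ab, ac, ad, ae, bc, bd, be, cd, ce, de
  2-simplices (10): abc, abd, abe, acd, ace, ade, bcd, bce, bde, cde
  3-simplices (5): abcd, abce, abde, acde, bcde

giving chain groups C_0 ≅ Z^5, C_1 ≅ Z^10, C_2 ≅ Z^10, C_3 ≅ Z^5.

∂_1: C_1 → C_0 maps an edge to its endpoints' difference, ∂[p,q] = q − p. For instance
  ∂ac = c − a.
This gives a 5×10 integer matrix of rank 4; reducing to Smith normal form yields diagonal entries (1,1,1,1).

The boundary map ∂_2: C_2 → C_1 acts by ∂[p,q,r] = [q,r] − [p,r] + [p,q]. For instance
  ∂acd = cd − ad + ac,
  ∂bce = ce − be + bc.
The 10×10 boundary matrix has rank 6 and Smith normal form diag(1,1,1,1,1,1).

Boundary ∂_3: C_3 → C_2 sends each 3-simplex σ to the alternating sum Σ_i (−1)^i (σ with its i-th vertex removed). For instance
  ∂abcd = bcd − acd + abd − abc,
  ∂bcde = cde − bde + bce − bcd.
The 10×5 boundary matrix has rank 4 and Smith normal form diag(1,1,1,1).

From H_k ≅ ker(∂_k) / im(∂_{k+1}) we obtain:

  H_0: rank C_0 − rank ∂_1 = 5 − 4 = 1, and the invariant factors of ∂_1 are all 1, so H_0 ≅ Z.
  H_1: rank ker ∂_1 − rank ∂_2 = (10 − 4) − 6 = 0, and the invariant factors of ∂_2 are all 1, so H_1 ≅ 0.
  H_2: rank ker ∂_2 − rank ∂_3 = (10 − 6) − 4 = 0, and the invariant factors of ∂_3 are all 1, so H_2 ≅ 0.
  H_3: rank ker ∂_3 − rank ∂_4 = (5 − 4) − 0 = 1, and there is no ∂_4, so H_3 ≅ Z.

As a check, the Euler characteristic is 5 − 10 + 10 − 5 = 0, which agrees with 1 − 0 + 0 − 1 = 0.

H_0 ≅ Z,  H_1 = 0,  H_2 = 0,  H_3 ≅ Z.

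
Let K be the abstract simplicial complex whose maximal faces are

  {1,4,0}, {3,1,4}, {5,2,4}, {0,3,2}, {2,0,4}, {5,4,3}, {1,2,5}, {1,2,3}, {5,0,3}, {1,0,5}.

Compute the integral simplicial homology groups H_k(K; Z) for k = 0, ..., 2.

We work with the vertex ordering 0 < 1 < 2 < 3 < 4 < 5. The simplices of K, each written with vertices in increasing order, are:

  0-simplices (6): [0], [1], [2], [3], [4], [5]
  1-simplices (15): [0,1], [0,2], [0,3], [0,4], [0,5], [1,2], [1,3], [1,4], [1,5], [2,3], [2,4], [2,5], [3,4], [3,5], [4,5]
  2-simplices (10): [0,1,4], [0,1,5], [0,2,3], [0,2,4], [0,3,5], [1,2,3], [1,2,5], [1,3,4], [2,4,5], [3,4,5]

so the chain groups are C_0 ≅ Z^6, C_1 ≅ Z^15, C_2 ≅ Z^10.

Boundary ∂_1: C_1 → C_0 is given by ∂[p,q] = [q] − [p].
As a 6×15 matrix over Z this has rank 5, with invariant factors (1,1,1,1,1).

∂_2: C_2 → C_1 sends each 2-simplex [p,q,r] to [q,r] − [p,r] + [p,q]. For instance
  ∂[0,2,3] = [2,3] − [0,3] + [0,2],
  ∂[1,2,5] = [2,5] − [1,5] + [1,2].
As a 15×10 matrix over Z this has rank 10, with invariant factors (1,1,1,1,1,1,1,1,1,2).

Now H_k = ker ∂_k / im ∂_{k+1}, so:

  H_0: rank C_0 − rank ∂_1 = 6 − 5 = 1, and the invariant factors of ∂_1 are all 1, so H_0 ≅ Z.
  H_1: rank ker ∂_1 − rank ∂_2 = (15 − 5) − 10 = 0, and ∂_2 has invariant factor 2 > 1, so H_1 ≅ Z/2.
  H_2: rank ker ∂_2 − rank ∂_3 = (10 − 10) − 0 = 0, and there is no ∂_3, so H_2 ≅ 0.

H_0 ≅ Z,  H_1 ≅ Z/2,  H_2 = 0.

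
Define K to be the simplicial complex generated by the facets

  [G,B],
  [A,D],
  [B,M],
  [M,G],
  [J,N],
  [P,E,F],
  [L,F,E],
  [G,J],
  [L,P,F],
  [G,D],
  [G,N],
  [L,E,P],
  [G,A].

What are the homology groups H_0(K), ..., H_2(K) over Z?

Take the total order A < B < D < E < F < G < J < L < M < N < P on the vertex set. Then K (dimension 2) consists of the simplices:

  0-simplices (11): A, B, D, E, F, G, J, L, M, N, P
  1-simplices (15): AD, AG, BG, BM, DG, EF, EL, EP, FL, FP, GJ, GM, GN, JN, LP
  2-simplices (4): EFL, EFP, ELP, FLP

giving chain groups C_0 ≅ Z^11, C_1 ≅ Z^15, C_2 ≅ Z^4.

Boundary ∂_1: C_1 → C_0 is given by ∂[p,q] = [q] − [p]. For instance
  ∂GJ = J − G.
As a 11×15 matrix over Z this has rank 9, with invariant factors (1,1,1,1,1,1,1,1,1).

∂_2: C_2 → C_1 sends each 2-simplex [p,q,r] to [q,r] − [p,r] + [p,q]. For instance
  ∂ELP = LP − EP + EL,
  ∂EFP = FP − EP + EF.
As a 15×4 matrix over Z this has rank 3, with invariant factors (1,1,1).

Reading off H_k = ker ∂_k / im ∂_{k+1}:

  H_0: rank C_0 − rank ∂_1 = 11 − 9 = 2, and the invariant factors of ∂_1 are all 1, so H_0 ≅ Z^2.
  H_1: rank ker ∂_1 − rank ∂_2 = (15 − 9) − 3 = 3, and the invariant factors of ∂_2 are all 1, so H_1 ≅ Z^3.
  H_2: rank ker ∂_2 − rank ∂_3 = (4 − 3) − 0 = 1, and there is no ∂_3, so H_2 ≅ Z.

H_0 ≅ Z^2,  H_1 ≅ Z^3,  H_2 ≅ Z.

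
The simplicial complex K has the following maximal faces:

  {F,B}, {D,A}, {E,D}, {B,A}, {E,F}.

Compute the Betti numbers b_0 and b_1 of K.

Order the vertices as A < B < D < E < F. Listing each simplex with vertices in this order, K has dimension 1 with simplices:

  0-simplices (5): A, B, D, E, F
  1-simplices (5): AB, AD, BF, DE, EF

Hence C_0 ≅ Z^5, C_1 ≅ Z^5.

∂_1: C_1 → C_0 is given by ∂[p,q] = [q] − [p].
The 5×5 boundary matrix has rank 4 and Smith normal form diag(1,1,1,1).

Computing H_k = (kernel of ∂_k) / (image of ∂_{k+1}):

  H_0: rank C_0 − rank ∂_1 = 5 − 4 = 1, and the invariant factors of ∂_1 are all 1, so H_0 ≅ Z.
  H_1: rank ker ∂_1 − rank ∂_2 = (5 − 4) − 0 = 1, and there is no ∂_2, so H_1 ≅ Z.

Hence the Betti numbers are b_0 = 1, b_1 = 1.

b_0 = 1, b_1 = 1.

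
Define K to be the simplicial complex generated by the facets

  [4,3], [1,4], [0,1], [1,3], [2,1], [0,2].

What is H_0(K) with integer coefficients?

H_0 = Z.

K has 5 vertices, 6 edges.
rank ∂_0 = 0, rank ∂_1 = 4 ⇒ b_0 = 5 − 0 − 4 = 1; all invariant factors of ∂_1 are 1 so no torsion. So H_0 = Z.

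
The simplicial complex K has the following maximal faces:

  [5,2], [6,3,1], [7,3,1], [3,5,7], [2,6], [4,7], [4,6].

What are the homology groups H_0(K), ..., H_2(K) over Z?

H_0 = Z,  H_1 = Z^2,  H_2 = 0.

Take the total order 1 < 2 < 3 < 4 < 5 < 6 < 7 on the vertex set. Then K (dimension 2) consists of the simplices:

  0-simplices (7): [1], [2], [3], [4], [5], [6], [7]
  1-simplices (11): [1,3], [1,6], [1,7], [2,5], [2,6], [3,5], [3,6], [3,7], [4,6], [4,7], [5,7]
  2-simplices (3): [1,3,6], [1,3,7], [3,5,7]

Hence C_0 ≅ Z^7, C_1 ≅ Z^11, C_2 ≅ Z^3.

Boundary ∂_1: C_1 → C_0 maps an edge to its endpoints' difference, ∂[p,q] = q − p. For instance
  ∂[2,5] = [5] − [2].
As a 7×11 matrix over Z this has rank 6, with invariant factors (1,1,1,1,1,1).

∂_2: C_2 → C_1 acts by ∂[p,q,r] = [q,r] − [p,r] + [p,q]. For instance
  ∂[1,3,7] = [3,7] − [1,7] + [1,3],
  ∂[3,5,7] = [5,7] − [3,7] + [3,5].
The 11×3 boundary matrix has rank 3 and Smith normal form diag(1,1,1).

Now H_k = ker ∂_k / im ∂_{k+1}, so:

  H_0: rank C_0 − rank ∂_1 = 7 − 6 = 1, and the invariant factors of ∂_1 are all 1, so H_0 = Z.
  H_1: rank ker ∂_1 − rank ∂_2 = (11 − 6) − 3 = 2, and the invariant factors of ∂_2 are all 1, so H_1 = Z^2.
  H_2: rank ker ∂_2 − rank ∂_3 = (3 − 3) − 0 = 0, and there is no ∂_3, so H_2 = 0.

As a check, the Euler characteristic is 7 − 11 + 3 = -1, which agrees with 1 − 2 + 0 = -1.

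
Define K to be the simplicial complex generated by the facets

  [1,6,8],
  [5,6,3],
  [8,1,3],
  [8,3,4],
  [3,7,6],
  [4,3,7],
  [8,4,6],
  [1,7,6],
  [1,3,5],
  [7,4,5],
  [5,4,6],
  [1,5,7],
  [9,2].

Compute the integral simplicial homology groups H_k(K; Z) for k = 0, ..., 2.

H_0 ≅ Z^2,  H_1 ≅ Z/2,  H_2 = 0.

We work with the vertex ordering 1 < 2 < 3 < 4 < 5 < 6 < 7 < 8 < 9. The simplices of K, each written with vertices in increasing order, are:

  0-simplices (9): [1], [2], [3], [4], [5], [6], [7], [8], [9]
  1-simplices (19): [1,3], [1,5], [1,6], [1,7], [1,8], [2,9], [3,4], [3,5], [3,6], [3,7], [3,8], [4,5], [4,6], [4,7], [4,8], [5,6], [5,7], [6,7], [6,8]
  2-simplices (12): [1,3,5], [1,3,8], [1,5,7], [1,6,7], [1,6,8], [3,4,7], [3,4,8], [3,5,6], [3,6,7], [4,5,6], [4,5,7], [4,6,8]

giving chain groups C_0 ≅ Z^9, C_1 ≅ Z^19, C_2 ≅ Z^12.

Boundary ∂_1: C_1 → C_0 maps an edge to its endpoints' difference, ∂[p,q] = q − p. For instance
  ∂[1,7] = [7] − [1].
The resulting 9×19 matrix has rank 7, and its Smith normal form has invariant factors (1,1,1,1,1,1,1).

∂_2: C_2 → C_1 maps a triangle to the signed sum of its edges. For instance
  ∂[3,5,6] = [5,6] − [3,6] + [3,5],
  ∂[3,4,8] = [4,8] − [3,8] + [3,4].
The resulting 19×12 matrix has rank 12, and its Smith normal form has invariant factors (1,1,1,1,1,1,1,1,1,1,1,2).

Reading off H_k = ker ∂_k / im ∂_{k+1}:

  H_0: rank C_0 − rank ∂_1 = 9 − 7 = 2, and the invariant factors of ∂_1 are all 1, so H_0 = Z^2.
  H_1: rank ker ∂_1 − rank ∂_2 = (19 − 7) − 12 = 0, and ∂_2 has invariant factor 2 > 1, so H_1 = Z/2.
  H_2: rank ker ∂_2 − rank ∂_3 = (12 − 12) − 0 = 0, and there is no ∂_3, so H_2 = 0.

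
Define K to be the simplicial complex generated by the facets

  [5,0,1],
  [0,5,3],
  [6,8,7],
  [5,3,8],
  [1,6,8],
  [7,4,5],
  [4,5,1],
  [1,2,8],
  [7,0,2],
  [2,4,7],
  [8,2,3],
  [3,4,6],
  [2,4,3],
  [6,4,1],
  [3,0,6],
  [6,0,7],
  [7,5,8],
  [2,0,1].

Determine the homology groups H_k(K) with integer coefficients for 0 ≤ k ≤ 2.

Fix the vertex order 0 < 1 < 2 < 3 < 4 < 5 < 6 < 7 < 8 and write every simplex with vertices in increasing order. Then dim K = 2 and the simplices of K are:

  0-simplices (9): [0], [1], [2], [3], [4], [5], [6], [7], [8]
  1-simplices (27): (27 of them)
  2-simplices (18): [0,1,2], [0,1,5], [0,2,7], [0,3,5], [0,3,6], [0,6,7], [1,2,8], [1,4,5], [1,4,6], [1,6,8], [2,3,4], [2,3,8], [2,4,7], [3,4,6], [3,5,8], [4,5,7], [5,7,8], [6,7,8]

so the chain groups are C_0 ≅ Z^9, C_1 ≅ Z^27, C_2 ≅ Z^18.

The boundary map ∂_1: C_1 → C_0 is given by ∂[p,q] = [q] − [p]. For instance
  ∂[7,8] = [8] − [7].
The resulting 9×27 matrix has rank 8, and its Smith normal form has invariant factors (1,1,1,1,1,1,1,1).

The boundary map ∂_2: C_2 → C_1 sends each 2-simplex [p,q,r] to [q,r] − [p,r] + [p,q]. For instance
  ∂[1,6,8] = [6,8] − [1,8] + [1,6],
  ∂[0,3,6] = [3,6] − [0,6] + [0,3].
The 27×18 boundary matrix has rank 17 and Smith normal form diag(1,1,1,1,1,1,1,1,1,1,1,1,1,1,1,1,1).

From H_k ≅ ker(∂_k) / im(∂_{k+1}) we obtain:

  H_0: rank C_0 − rank ∂_1 = 9 − 8 = 1, and the invariant factors of ∂_1 are all 1, so H_0 = Z.
  H_1: rank ker ∂_1 − rank ∂_2 = (27 − 8) − 17 = 2, and the invariant factors of ∂_2 are all 1, so H_1 = Z^2.
  H_2: rank ker ∂_2 − rank ∂_3 = (18 − 17) − 0 = 1, and there is no ∂_3, so H_2 = Z.

(K is a triangulation of the torus T^2.)

H_0 ≅ Z,  H_1 ≅ Z^2,  H_2 ≅ Z.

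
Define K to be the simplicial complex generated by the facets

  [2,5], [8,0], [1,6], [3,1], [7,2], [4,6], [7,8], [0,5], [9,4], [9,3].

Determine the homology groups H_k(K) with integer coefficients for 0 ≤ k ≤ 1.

Fix the vertex order 0 < 1 < 2 < 3 < 4 < 5 < 6 < 7 < 8 < 9 and write every simplex with vertices in increasing order. Then dim K = 1 and the simplices of K are:

  0-simplices (10): [0], [1], [2], [3], [4], [5], [6], [7], [8], [9]
  1-simplices (10): [0,5], [0,8], [1,3], [1,6], [2,5], [2,7], [3,9], [4,6], [4,9], [7,8]

so the chain groups are C_0 ≅ Z^10, C_1 ≅ Z^10.

Boundary ∂_1: C_1 → C_0 maps an edge to its endpoints' difference, ∂[p,q] = q − p. For instance
  ∂[2,7] = [7] − [2].
The 10×10 boundary matrix has rank 8 and Smith normal form diag(1,1,1,1,1,1,1,1).

Now H_k = ker ∂_k / im ∂_{k+1}, so:

  H_0: rank C_0 − rank ∂_1 = 10 − 8 = 2, and the invariant factors of ∂_1 are all 1, so H_0 ≅ Z^2.
  H_1: rank ker ∂_1 − rank ∂_2 = (10 − 8) − 0 = 2, and there is no ∂_2, so H_1 ≅ Z^2.

H_0 = Z^2,  H_1 = Z^2.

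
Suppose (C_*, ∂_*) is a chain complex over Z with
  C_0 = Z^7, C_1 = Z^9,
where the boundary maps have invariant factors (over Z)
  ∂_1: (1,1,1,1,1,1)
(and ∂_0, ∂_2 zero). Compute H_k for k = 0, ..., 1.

H_0: b_0 = 7 − 0 − 6 = 1; torsion from ∂_1 factors > 1: none. So H_0 = Z.
H_1: b_1 = 9 − 6 − 0 = 3; torsion from ∂_2 factors > 1: none. So H_1 = Z^3.

H_0 = Z,  H_1 = Z^3.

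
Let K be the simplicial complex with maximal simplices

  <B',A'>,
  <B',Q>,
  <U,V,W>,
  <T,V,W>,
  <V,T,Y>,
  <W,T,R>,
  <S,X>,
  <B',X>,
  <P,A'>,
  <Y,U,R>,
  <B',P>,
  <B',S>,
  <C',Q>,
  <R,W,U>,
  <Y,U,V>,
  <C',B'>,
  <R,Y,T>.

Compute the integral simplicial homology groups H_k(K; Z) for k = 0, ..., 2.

H_0 = Z^2,  H_1 = Z^3,  H_2 = Z.

Take the total order P < Q < R < S < T < U < V < W < X < Y < A' < B' < C' on the vertex set. Then K (dimension 2) consists of the simplices:

  0-simplices (13): [P], [Q], [R], [S], [T], [U], [V], [W], [X], [Y], [A'], [B'], [C']
  1-simplices (21): [P,A'], [P,B'], [Q,B'], [Q,C'], [R,T], [R,U], [R,W], [R,Y], [S,X], [S,B'], [T,V], [T,W], [T,Y], [U,V], [U,W], [U,Y], [V,W], [V,Y], [X,B'], [A',B'], [B',C']
  2-simplices (8): [R,T,W], [R,T,Y], [R,U,W], [R,U,Y], [T,V,W], [T,V,Y], [U,V,W], [U,V,Y]

so the chain groups are C_0 ≅ Z^13, C_1 ≅ Z^21, C_2 ≅ Z^8.

Boundary ∂_1: C_1 → C_0 is given by ∂[p,q] = [q] − [p].
The resulting 13×21 matrix has rank 11, and its Smith normal form has invariant factors (1,1,1,1,1,1,1,1,1,1,1).

∂_2: C_2 → C_1 sends each 2-simplex [p,q,r] to [q,r] − [p,r] + [p,q]. For instance
  ∂[R,U,Y] = [U,Y] − [R,Y] + [R,U],
  ∂[U,V,W] = [V,W] − [U,W] + [U,V].
The resulting 21×8 matrix has rank 7, and its Smith normal form has invariant factors (1,1,1,1,1,1,1).

Computing H_k = (kernel of ∂_k) / (image of ∂_{k+1}):

  H_0: rank C_0 − rank ∂_1 = 13 − 11 = 2, and the invariant factors of ∂_1 are all 1, so H_0 ≅ Z^2.
  H_1: rank ker ∂_1 − rank ∂_2 = (21 − 11) − 7 = 3, and the invariant factors of ∂_2 are all 1, so H_1 ≅ Z^3.
  H_2: rank ker ∂_2 − rank ∂_3 = (8 − 7) − 0 = 1, and there is no ∂_3, so H_2 ≅ Z.

As a check, the Euler characteristic is 13 − 21 + 8 = 0, which agrees with 2 − 3 + 1 = 0.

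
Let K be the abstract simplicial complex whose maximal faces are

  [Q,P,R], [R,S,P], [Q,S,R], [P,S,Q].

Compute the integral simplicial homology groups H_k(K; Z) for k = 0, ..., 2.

K has 4 vertices, 6 edges, 4 triangles.
rank ∂_0 = 0, rank ∂_1 = 3 ⇒ b_0 = 4 − 0 − 3 = 1; all invariant factors of ∂_1 are 1 so no torsion. So H_0 ≅ Z.
rank ∂_1 = 3, rank ∂_2 = 3 ⇒ b_1 = 6 − 3 − 3 = 0; all invariant factors of ∂_2 are 1 so no torsion. So H_1 ≅ 0.
rank ∂_2 = 3, rank ∂_3 = 0 ⇒ b_2 = 4 − 3 − 0 = 1. So H_2 ≅ Z.

H_0 ≅ Z,  H_1 = 0,  H_2 ≅ Z.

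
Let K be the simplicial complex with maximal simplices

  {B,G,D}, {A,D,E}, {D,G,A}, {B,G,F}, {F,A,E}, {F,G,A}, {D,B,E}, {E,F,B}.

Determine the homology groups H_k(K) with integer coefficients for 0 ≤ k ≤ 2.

We work with the vertex ordering A < B < D < E < F < G. The simplices of K, each written with vertices in increasing order, are:

  0-simplices (6): A, B, D, E, F, G
  1-simplices (12): AD, AE, AF, AG, BD, BE, BF, BG, DE, DG, EF, FG
  2-simplices (8): ADE, ADG, AEF, AFG, BDE, BDG, BEF, BFG

so the chain groups are C_0 ≅ Z^6, C_1 ≅ Z^12, C_2 ≅ Z^8.

∂_1: C_1 → C_0 sends each edge [p,q] (with p < q) to q − p. For instance
  ∂FG = G − F.
The 6×12 boundary matrix has rank 5 and Smith normal form diag(1,1,1,1,1).

Boundary ∂_2: C_2 → C_1 maps a triangle to the signed sum of its edges. For instance
  ∂BFG = FG − BG + BF,
  ∂AFG = FG − AG + AF.
This gives a 12×8 integer matrix of rank 7; reducing to Smith normal form yields diagonal entries (1,1,1,1,1,1,1).

Now H_k = ker ∂_k / im ∂_{k+1}, so:

  H_0: rank C_0 − rank ∂_1 = 6 − 5 = 1, and the invariant factors of ∂_1 are all 1, so H_0 = Z.
  H_1: rank ker ∂_1 − rank ∂_2 = (12 − 5) − 7 = 0, and the invariant factors of ∂_2 are all 1, so H_1 = 0.
  H_2: rank ker ∂_2 − rank ∂_3 = (8 − 7) − 0 = 1, and there is no ∂_3, so H_2 = Z.

As a check, the Euler characteristic is 6 − 12 + 8 = 2, which agrees with 1 − 0 + 1 = 2.
(K is a triangulation of the 2-sphere S^2.)

H_0 = Z,  H_1 = 0,  H_2 = Z.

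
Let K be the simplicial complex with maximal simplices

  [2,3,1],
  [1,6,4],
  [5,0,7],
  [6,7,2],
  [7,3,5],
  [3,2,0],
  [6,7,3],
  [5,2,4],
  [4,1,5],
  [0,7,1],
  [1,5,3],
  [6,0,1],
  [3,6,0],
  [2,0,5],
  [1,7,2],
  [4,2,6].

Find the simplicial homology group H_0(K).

H_0 ≅ Z.

Take the total order 0 < 1 < 2 < 3 < 4 < 5 < 6 < 7 on the vertex set. Then K (dimension 2) consists of the simplices:

  0-simplices (8): [0], [1], [2], [3], [4], [5], [6], [7]
  1-simplices (24): (24 of them)
  2-simplices (16): [0,1,6], [0,1,7], [0,2,3], [0,2,5], [0,3,6], [0,5,7], [1,2,3], [1,2,7], [1,3,5], [1,4,5], [1,4,6], [2,4,5], [2,4,6], [2,6,7], [3,5,7], [3,6,7]

giving chain groups C_0 ≅ Z^8, C_1 ≅ Z^24, C_2 ≅ Z^16.

∂_1: C_1 → C_0 is given by ∂[p,q] = [q] − [p].
The 8×24 boundary matrix has rank 7 and Smith normal form diag(1,1,1,1,1,1,1).

Boundary ∂_2: C_2 → C_1 maps a triangle to the signed sum of its edges. For instance
  ∂[0,5,7] = [5,7] − [0,7] + [0,5],
  ∂[1,4,5] = [4,5] − [1,5] + [1,4].
The 24×16 boundary matrix has rank 15 and Smith normal form diag(1,1,1,1,1,1,1,1,1,1,1,1,1,1,1).

Reading off H_k = ker ∂_k / im ∂_{k+1}:

  H_0: rank C_0 − rank ∂_1 = 8 − 7 = 1, and the invariant factors of ∂_1 are all 1, so H_0 = Z.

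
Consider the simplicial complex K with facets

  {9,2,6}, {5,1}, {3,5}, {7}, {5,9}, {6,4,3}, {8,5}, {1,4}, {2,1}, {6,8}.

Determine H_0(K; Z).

We work with the vertex ordering 1 < 2 < 3 < 4 < 5 < 6 < 7 < 8 < 9. The simplices of K, each written with vertices in increasing order, are:

  0-simplices (9): [1], [2], [3], [4], [5], [6], [7], [8], [9]
  1-simplices (13): [1,2], [1,4], [1,5], [2,6], [2,9], [3,4], [3,5], [3,6], [4,6], [5,8], [5,9], [6,8], [6,9]
  2-simplices (2): [2,6,9], [3,4,6]

giving chain groups C_0 ≅ Z^9, C_1 ≅ Z^13, C_2 ≅ Z^2.

Boundary ∂_1: C_1 → C_0 sends each edge [p,q] (with p < q) to q − p. For instance
  ∂[1,5] = [5] − [1].
As a 9×13 matrix over Z this has rank 7, with invariant factors (1,1,1,1,1,1,1).

∂_2: C_2 → C_1 maps a triangle to the signed sum of its edges. For instance
  ∂[2,6,9] = [6,9] − [2,9] + [2,6],
  ∂[3,4,6] = [4,6] − [3,6] + [3,4].
This gives a 13×2 integer matrix of rank 2; reducing to Smith normal form yields diagonal entries (1,1).

Reading off H_k = ker ∂_k / im ∂_{k+1}:

  H_0: rank C_0 − rank ∂_1 = 9 − 7 = 2, and the invariant factors of ∂_1 are all 1, so H_0 = Z^2.

H_0 ≅ Z^2.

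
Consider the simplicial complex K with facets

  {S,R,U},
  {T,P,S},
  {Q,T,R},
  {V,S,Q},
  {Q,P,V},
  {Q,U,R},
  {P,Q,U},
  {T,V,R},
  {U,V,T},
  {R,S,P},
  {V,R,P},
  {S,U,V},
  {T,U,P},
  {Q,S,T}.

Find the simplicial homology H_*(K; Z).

H_0 ≅ Z,  H_1 ≅ Z^2,  H_2 ≅ Z.

Take the total order P < Q < R < S < T < U < V on the vertex set. Then K (dimension 2) consists of the simplices:

  0-simplices (7): P, Q, R, S, T, U, V
  1-simplices (21): PQ, PR, PS, PT, PU, PV, QR, QS, QT, QU, QV, RS, RT, RU, RV, ST, SU, SV, TU, TV, UV
  2-simplices (14): PQU, PQV, PRS, PRV, PST, PTU, QRT, QRU, QST, QSV, RSU, RTV, SUV, TUV

so the chain groups are C_0 ≅ Z^7, C_1 ≅ Z^21, C_2 ≅ Z^14.

The boundary map ∂_1: C_1 → C_0 is given by ∂[p,q] = [q] − [p].
As a 7×21 matrix over Z this has rank 6, with invariant factors (1,1,1,1,1,1).

The boundary map ∂_2: C_2 → C_1 maps a triangle to the signed sum of its edges. For instance
  ∂RTV = TV − RV + RT,
  ∂SUV = UV − SV + SU.
The 21×14 boundary matrix has rank 13 and Smith normal form diag(1,1,1,1,1,1,1,1,1,1,1,1,1).

From H_k ≅ ker(∂_k) / im(∂_{k+1}) we obtain:

  H_0: rank C_0 − rank ∂_1 = 7 − 6 = 1, and the invariant factors of ∂_1 are all 1, so H_0 = Z.
  H_1: rank ker ∂_1 − rank ∂_2 = (21 − 6) − 13 = 2, and the invariant factors of ∂_2 are all 1, so H_1 = Z^2.
  H_2: rank ker ∂_2 − rank ∂_3 = (14 − 13) − 0 = 1, and there is no ∂_3, so H_2 = Z.

As a check, the Euler characteristic is 7 − 21 + 14 = 0, which agrees with 1 − 2 + 1 = 0.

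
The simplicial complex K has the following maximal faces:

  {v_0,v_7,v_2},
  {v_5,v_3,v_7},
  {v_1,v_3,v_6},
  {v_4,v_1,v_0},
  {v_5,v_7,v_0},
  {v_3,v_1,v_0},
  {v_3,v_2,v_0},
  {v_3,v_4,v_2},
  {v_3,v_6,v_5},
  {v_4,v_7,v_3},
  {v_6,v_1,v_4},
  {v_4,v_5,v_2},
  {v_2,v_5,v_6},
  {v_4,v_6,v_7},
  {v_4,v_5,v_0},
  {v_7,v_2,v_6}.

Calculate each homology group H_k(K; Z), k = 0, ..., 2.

K has 8 vertices, 24 edges, 16 triangles.
rank ∂_0 = 0, rank ∂_1 = 7 ⇒ b_0 = 8 − 0 − 7 = 1; all invariant factors of ∂_1 are 1 so no torsion. So H_0 = Z.
rank ∂_1 = 7, rank ∂_2 = 15 ⇒ b_1 = 24 − 7 − 15 = 2; all invariant factors of ∂_2 are 1 so no torsion. So H_1 = Z^2.
rank ∂_2 = 15, rank ∂_3 = 0 ⇒ b_2 = 16 − 15 − 0 = 1. So H_2 = Z.

H_0 = Z,  H_1 = Z^2,  H_2 = Z.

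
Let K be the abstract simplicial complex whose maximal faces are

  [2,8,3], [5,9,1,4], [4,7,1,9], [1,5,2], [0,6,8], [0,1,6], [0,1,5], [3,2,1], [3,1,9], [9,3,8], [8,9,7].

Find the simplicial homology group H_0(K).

K has 10 vertices, 24 edges, 16 triangles, 2 3-simplices.
rank ∂_0 = 0, rank ∂_1 = 9 ⇒ b_0 = 10 − 0 − 9 = 1; all invariant factors of ∂_1 are 1 so no torsion. So H_0 ≅ Z.

H_0 ≅ Z.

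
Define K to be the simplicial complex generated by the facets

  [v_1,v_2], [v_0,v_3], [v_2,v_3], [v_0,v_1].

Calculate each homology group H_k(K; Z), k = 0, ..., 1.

H_0 = Z,  H_1 = Z.

Fix the vertex order v_0 < v_1 < v_2 < v_3 and write every simplex with vertices in increasing order. Then dim K = 1 and the simplices of K are:

  0-simplices (4): [v_0], [v_1], [v_2], [v_3]
  1-simplices (4): [v_0,v_1], [v_0,v_3], [v_1,v_2], [v_2,v_3]

giving chain groups C_0 ≅ Z^4, C_1 ≅ Z^4.

Boundary ∂_1: C_1 → C_0 sends each edge [p,q] (with p < q) to q − p. For instance
  ∂[v_2,v_3] = [v_3] − [v_2].
As a 4×4 matrix over Z this has rank 3, with invariant factors (1,1,1).

Reading off H_k = ker ∂_k / im ∂_{k+1}:

  H_0: rank C_0 − rank ∂_1 = 4 − 3 = 1, and the invariant factors of ∂_1 are all 1, so H_0 ≅ Z.
  H_1: rank ker ∂_1 − rank ∂_2 = (4 − 3) − 0 = 1, and there is no ∂_2, so H_1 ≅ Z.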